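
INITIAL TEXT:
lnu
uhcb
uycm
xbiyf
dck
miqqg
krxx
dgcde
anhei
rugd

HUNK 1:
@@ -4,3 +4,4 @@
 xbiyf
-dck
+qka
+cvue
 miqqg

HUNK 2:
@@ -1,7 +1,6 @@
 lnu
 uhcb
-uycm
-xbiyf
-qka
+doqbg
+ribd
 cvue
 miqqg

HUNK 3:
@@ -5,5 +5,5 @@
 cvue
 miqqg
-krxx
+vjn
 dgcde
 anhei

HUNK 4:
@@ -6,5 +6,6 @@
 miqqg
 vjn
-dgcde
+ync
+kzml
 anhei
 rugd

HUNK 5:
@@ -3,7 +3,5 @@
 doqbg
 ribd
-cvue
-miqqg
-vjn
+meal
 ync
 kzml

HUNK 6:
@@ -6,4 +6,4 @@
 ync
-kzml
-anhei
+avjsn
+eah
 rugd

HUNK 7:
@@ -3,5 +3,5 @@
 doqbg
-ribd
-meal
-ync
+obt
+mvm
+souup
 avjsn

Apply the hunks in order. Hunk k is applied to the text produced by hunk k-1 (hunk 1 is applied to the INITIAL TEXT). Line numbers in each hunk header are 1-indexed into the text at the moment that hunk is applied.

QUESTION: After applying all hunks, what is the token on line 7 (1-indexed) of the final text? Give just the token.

Answer: avjsn

Derivation:
Hunk 1: at line 4 remove [dck] add [qka,cvue] -> 11 lines: lnu uhcb uycm xbiyf qka cvue miqqg krxx dgcde anhei rugd
Hunk 2: at line 1 remove [uycm,xbiyf,qka] add [doqbg,ribd] -> 10 lines: lnu uhcb doqbg ribd cvue miqqg krxx dgcde anhei rugd
Hunk 3: at line 5 remove [krxx] add [vjn] -> 10 lines: lnu uhcb doqbg ribd cvue miqqg vjn dgcde anhei rugd
Hunk 4: at line 6 remove [dgcde] add [ync,kzml] -> 11 lines: lnu uhcb doqbg ribd cvue miqqg vjn ync kzml anhei rugd
Hunk 5: at line 3 remove [cvue,miqqg,vjn] add [meal] -> 9 lines: lnu uhcb doqbg ribd meal ync kzml anhei rugd
Hunk 6: at line 6 remove [kzml,anhei] add [avjsn,eah] -> 9 lines: lnu uhcb doqbg ribd meal ync avjsn eah rugd
Hunk 7: at line 3 remove [ribd,meal,ync] add [obt,mvm,souup] -> 9 lines: lnu uhcb doqbg obt mvm souup avjsn eah rugd
Final line 7: avjsn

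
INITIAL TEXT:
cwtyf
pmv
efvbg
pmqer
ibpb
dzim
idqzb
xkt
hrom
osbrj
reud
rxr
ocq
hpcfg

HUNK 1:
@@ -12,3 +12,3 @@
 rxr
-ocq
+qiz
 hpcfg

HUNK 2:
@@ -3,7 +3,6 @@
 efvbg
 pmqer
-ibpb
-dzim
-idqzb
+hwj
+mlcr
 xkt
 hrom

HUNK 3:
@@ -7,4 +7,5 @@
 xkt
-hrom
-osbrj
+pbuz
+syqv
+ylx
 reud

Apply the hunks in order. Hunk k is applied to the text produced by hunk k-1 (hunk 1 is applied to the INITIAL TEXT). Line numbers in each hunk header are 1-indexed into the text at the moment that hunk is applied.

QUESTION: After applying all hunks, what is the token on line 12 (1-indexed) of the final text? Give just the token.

Answer: rxr

Derivation:
Hunk 1: at line 12 remove [ocq] add [qiz] -> 14 lines: cwtyf pmv efvbg pmqer ibpb dzim idqzb xkt hrom osbrj reud rxr qiz hpcfg
Hunk 2: at line 3 remove [ibpb,dzim,idqzb] add [hwj,mlcr] -> 13 lines: cwtyf pmv efvbg pmqer hwj mlcr xkt hrom osbrj reud rxr qiz hpcfg
Hunk 3: at line 7 remove [hrom,osbrj] add [pbuz,syqv,ylx] -> 14 lines: cwtyf pmv efvbg pmqer hwj mlcr xkt pbuz syqv ylx reud rxr qiz hpcfg
Final line 12: rxr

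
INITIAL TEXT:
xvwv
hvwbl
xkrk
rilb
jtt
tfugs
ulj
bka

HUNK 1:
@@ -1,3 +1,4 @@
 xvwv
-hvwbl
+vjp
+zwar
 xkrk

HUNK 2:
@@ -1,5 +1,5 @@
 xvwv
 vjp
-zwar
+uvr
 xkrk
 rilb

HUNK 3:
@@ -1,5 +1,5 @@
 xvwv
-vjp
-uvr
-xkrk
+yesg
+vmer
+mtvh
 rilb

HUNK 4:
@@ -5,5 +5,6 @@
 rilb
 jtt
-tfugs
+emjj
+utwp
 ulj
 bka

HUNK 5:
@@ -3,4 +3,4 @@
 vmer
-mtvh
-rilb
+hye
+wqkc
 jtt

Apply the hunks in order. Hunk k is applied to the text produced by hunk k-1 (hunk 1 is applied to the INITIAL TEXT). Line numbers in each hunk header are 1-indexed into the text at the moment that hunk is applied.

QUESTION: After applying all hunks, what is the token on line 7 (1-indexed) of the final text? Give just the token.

Hunk 1: at line 1 remove [hvwbl] add [vjp,zwar] -> 9 lines: xvwv vjp zwar xkrk rilb jtt tfugs ulj bka
Hunk 2: at line 1 remove [zwar] add [uvr] -> 9 lines: xvwv vjp uvr xkrk rilb jtt tfugs ulj bka
Hunk 3: at line 1 remove [vjp,uvr,xkrk] add [yesg,vmer,mtvh] -> 9 lines: xvwv yesg vmer mtvh rilb jtt tfugs ulj bka
Hunk 4: at line 5 remove [tfugs] add [emjj,utwp] -> 10 lines: xvwv yesg vmer mtvh rilb jtt emjj utwp ulj bka
Hunk 5: at line 3 remove [mtvh,rilb] add [hye,wqkc] -> 10 lines: xvwv yesg vmer hye wqkc jtt emjj utwp ulj bka
Final line 7: emjj

Answer: emjj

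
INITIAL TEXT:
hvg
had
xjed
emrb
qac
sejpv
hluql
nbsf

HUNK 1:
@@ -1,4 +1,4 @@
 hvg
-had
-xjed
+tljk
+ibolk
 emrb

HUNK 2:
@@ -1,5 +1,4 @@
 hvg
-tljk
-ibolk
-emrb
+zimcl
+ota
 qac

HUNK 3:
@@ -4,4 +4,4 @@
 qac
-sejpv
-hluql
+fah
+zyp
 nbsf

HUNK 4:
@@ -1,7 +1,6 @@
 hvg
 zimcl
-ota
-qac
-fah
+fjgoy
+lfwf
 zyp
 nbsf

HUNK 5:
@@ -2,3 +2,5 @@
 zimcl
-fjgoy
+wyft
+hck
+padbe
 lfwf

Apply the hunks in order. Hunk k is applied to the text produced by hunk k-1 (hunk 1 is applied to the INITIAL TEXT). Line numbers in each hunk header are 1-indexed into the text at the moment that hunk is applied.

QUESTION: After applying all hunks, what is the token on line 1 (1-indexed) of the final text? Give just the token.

Hunk 1: at line 1 remove [had,xjed] add [tljk,ibolk] -> 8 lines: hvg tljk ibolk emrb qac sejpv hluql nbsf
Hunk 2: at line 1 remove [tljk,ibolk,emrb] add [zimcl,ota] -> 7 lines: hvg zimcl ota qac sejpv hluql nbsf
Hunk 3: at line 4 remove [sejpv,hluql] add [fah,zyp] -> 7 lines: hvg zimcl ota qac fah zyp nbsf
Hunk 4: at line 1 remove [ota,qac,fah] add [fjgoy,lfwf] -> 6 lines: hvg zimcl fjgoy lfwf zyp nbsf
Hunk 5: at line 2 remove [fjgoy] add [wyft,hck,padbe] -> 8 lines: hvg zimcl wyft hck padbe lfwf zyp nbsf
Final line 1: hvg

Answer: hvg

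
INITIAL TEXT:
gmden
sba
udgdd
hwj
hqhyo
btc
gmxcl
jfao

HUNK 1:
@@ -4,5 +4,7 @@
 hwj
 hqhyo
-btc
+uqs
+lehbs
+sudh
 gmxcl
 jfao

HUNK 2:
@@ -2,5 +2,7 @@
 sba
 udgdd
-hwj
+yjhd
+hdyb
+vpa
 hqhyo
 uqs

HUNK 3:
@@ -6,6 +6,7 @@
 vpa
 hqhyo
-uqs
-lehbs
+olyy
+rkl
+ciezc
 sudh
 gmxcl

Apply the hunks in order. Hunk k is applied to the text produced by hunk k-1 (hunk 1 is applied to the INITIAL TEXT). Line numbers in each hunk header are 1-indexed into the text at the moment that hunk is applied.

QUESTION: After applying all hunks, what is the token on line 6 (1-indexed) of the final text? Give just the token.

Answer: vpa

Derivation:
Hunk 1: at line 4 remove [btc] add [uqs,lehbs,sudh] -> 10 lines: gmden sba udgdd hwj hqhyo uqs lehbs sudh gmxcl jfao
Hunk 2: at line 2 remove [hwj] add [yjhd,hdyb,vpa] -> 12 lines: gmden sba udgdd yjhd hdyb vpa hqhyo uqs lehbs sudh gmxcl jfao
Hunk 3: at line 6 remove [uqs,lehbs] add [olyy,rkl,ciezc] -> 13 lines: gmden sba udgdd yjhd hdyb vpa hqhyo olyy rkl ciezc sudh gmxcl jfao
Final line 6: vpa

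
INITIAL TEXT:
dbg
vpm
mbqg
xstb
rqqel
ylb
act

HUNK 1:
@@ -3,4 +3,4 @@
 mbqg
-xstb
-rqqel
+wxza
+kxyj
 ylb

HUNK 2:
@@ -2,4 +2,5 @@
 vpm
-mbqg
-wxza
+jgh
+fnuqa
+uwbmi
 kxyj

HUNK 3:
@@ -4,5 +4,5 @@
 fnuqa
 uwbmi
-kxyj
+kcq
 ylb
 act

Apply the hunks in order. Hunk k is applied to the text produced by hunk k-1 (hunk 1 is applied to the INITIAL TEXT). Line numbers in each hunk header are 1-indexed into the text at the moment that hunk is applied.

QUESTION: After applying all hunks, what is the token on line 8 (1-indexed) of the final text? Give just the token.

Hunk 1: at line 3 remove [xstb,rqqel] add [wxza,kxyj] -> 7 lines: dbg vpm mbqg wxza kxyj ylb act
Hunk 2: at line 2 remove [mbqg,wxza] add [jgh,fnuqa,uwbmi] -> 8 lines: dbg vpm jgh fnuqa uwbmi kxyj ylb act
Hunk 3: at line 4 remove [kxyj] add [kcq] -> 8 lines: dbg vpm jgh fnuqa uwbmi kcq ylb act
Final line 8: act

Answer: act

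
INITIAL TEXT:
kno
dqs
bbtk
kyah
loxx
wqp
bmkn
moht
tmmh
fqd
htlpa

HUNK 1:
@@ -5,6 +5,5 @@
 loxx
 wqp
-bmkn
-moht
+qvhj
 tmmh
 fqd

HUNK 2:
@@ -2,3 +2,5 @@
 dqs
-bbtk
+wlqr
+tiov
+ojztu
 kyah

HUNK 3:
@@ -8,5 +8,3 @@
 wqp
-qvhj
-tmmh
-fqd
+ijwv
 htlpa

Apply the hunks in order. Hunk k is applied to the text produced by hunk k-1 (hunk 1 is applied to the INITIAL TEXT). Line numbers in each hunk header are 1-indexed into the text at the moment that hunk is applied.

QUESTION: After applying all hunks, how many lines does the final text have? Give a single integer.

Hunk 1: at line 5 remove [bmkn,moht] add [qvhj] -> 10 lines: kno dqs bbtk kyah loxx wqp qvhj tmmh fqd htlpa
Hunk 2: at line 2 remove [bbtk] add [wlqr,tiov,ojztu] -> 12 lines: kno dqs wlqr tiov ojztu kyah loxx wqp qvhj tmmh fqd htlpa
Hunk 3: at line 8 remove [qvhj,tmmh,fqd] add [ijwv] -> 10 lines: kno dqs wlqr tiov ojztu kyah loxx wqp ijwv htlpa
Final line count: 10

Answer: 10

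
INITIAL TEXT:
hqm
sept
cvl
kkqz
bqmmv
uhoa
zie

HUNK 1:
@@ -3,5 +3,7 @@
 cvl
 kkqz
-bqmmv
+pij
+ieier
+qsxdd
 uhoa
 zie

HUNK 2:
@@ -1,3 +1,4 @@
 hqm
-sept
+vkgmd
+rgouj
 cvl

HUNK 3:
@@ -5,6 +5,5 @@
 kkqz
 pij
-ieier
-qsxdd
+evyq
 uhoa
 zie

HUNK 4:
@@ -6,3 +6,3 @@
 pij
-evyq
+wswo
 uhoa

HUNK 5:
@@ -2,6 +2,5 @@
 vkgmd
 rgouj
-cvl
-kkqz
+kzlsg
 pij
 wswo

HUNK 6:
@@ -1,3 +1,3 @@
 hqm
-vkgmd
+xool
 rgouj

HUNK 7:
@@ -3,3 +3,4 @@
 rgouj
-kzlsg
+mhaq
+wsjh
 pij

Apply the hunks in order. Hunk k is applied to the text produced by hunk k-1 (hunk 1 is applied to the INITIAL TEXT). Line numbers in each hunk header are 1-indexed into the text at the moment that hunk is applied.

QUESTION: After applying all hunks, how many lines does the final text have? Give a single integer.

Answer: 9

Derivation:
Hunk 1: at line 3 remove [bqmmv] add [pij,ieier,qsxdd] -> 9 lines: hqm sept cvl kkqz pij ieier qsxdd uhoa zie
Hunk 2: at line 1 remove [sept] add [vkgmd,rgouj] -> 10 lines: hqm vkgmd rgouj cvl kkqz pij ieier qsxdd uhoa zie
Hunk 3: at line 5 remove [ieier,qsxdd] add [evyq] -> 9 lines: hqm vkgmd rgouj cvl kkqz pij evyq uhoa zie
Hunk 4: at line 6 remove [evyq] add [wswo] -> 9 lines: hqm vkgmd rgouj cvl kkqz pij wswo uhoa zie
Hunk 5: at line 2 remove [cvl,kkqz] add [kzlsg] -> 8 lines: hqm vkgmd rgouj kzlsg pij wswo uhoa zie
Hunk 6: at line 1 remove [vkgmd] add [xool] -> 8 lines: hqm xool rgouj kzlsg pij wswo uhoa zie
Hunk 7: at line 3 remove [kzlsg] add [mhaq,wsjh] -> 9 lines: hqm xool rgouj mhaq wsjh pij wswo uhoa zie
Final line count: 9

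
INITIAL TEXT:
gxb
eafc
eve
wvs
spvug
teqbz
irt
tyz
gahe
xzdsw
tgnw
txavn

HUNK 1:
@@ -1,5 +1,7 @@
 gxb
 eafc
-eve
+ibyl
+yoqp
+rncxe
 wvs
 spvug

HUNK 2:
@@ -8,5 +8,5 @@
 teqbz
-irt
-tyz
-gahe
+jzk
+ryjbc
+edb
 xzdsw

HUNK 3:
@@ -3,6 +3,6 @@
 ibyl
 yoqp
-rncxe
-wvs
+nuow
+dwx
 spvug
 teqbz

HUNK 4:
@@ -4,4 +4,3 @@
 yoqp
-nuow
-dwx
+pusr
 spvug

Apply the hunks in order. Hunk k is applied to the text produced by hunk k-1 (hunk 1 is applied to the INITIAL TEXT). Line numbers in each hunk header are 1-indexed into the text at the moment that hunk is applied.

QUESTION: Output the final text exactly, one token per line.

Answer: gxb
eafc
ibyl
yoqp
pusr
spvug
teqbz
jzk
ryjbc
edb
xzdsw
tgnw
txavn

Derivation:
Hunk 1: at line 1 remove [eve] add [ibyl,yoqp,rncxe] -> 14 lines: gxb eafc ibyl yoqp rncxe wvs spvug teqbz irt tyz gahe xzdsw tgnw txavn
Hunk 2: at line 8 remove [irt,tyz,gahe] add [jzk,ryjbc,edb] -> 14 lines: gxb eafc ibyl yoqp rncxe wvs spvug teqbz jzk ryjbc edb xzdsw tgnw txavn
Hunk 3: at line 3 remove [rncxe,wvs] add [nuow,dwx] -> 14 lines: gxb eafc ibyl yoqp nuow dwx spvug teqbz jzk ryjbc edb xzdsw tgnw txavn
Hunk 4: at line 4 remove [nuow,dwx] add [pusr] -> 13 lines: gxb eafc ibyl yoqp pusr spvug teqbz jzk ryjbc edb xzdsw tgnw txavn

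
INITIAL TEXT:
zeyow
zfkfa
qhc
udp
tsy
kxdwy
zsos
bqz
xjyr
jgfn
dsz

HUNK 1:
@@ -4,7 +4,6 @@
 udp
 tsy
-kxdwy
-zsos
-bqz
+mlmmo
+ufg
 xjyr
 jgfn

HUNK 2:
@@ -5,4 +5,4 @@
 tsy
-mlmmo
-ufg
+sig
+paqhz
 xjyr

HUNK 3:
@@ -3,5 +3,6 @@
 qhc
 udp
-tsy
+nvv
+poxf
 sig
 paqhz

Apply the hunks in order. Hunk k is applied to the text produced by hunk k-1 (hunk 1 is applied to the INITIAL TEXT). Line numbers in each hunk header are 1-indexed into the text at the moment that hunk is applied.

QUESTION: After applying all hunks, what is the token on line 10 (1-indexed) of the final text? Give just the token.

Answer: jgfn

Derivation:
Hunk 1: at line 4 remove [kxdwy,zsos,bqz] add [mlmmo,ufg] -> 10 lines: zeyow zfkfa qhc udp tsy mlmmo ufg xjyr jgfn dsz
Hunk 2: at line 5 remove [mlmmo,ufg] add [sig,paqhz] -> 10 lines: zeyow zfkfa qhc udp tsy sig paqhz xjyr jgfn dsz
Hunk 3: at line 3 remove [tsy] add [nvv,poxf] -> 11 lines: zeyow zfkfa qhc udp nvv poxf sig paqhz xjyr jgfn dsz
Final line 10: jgfn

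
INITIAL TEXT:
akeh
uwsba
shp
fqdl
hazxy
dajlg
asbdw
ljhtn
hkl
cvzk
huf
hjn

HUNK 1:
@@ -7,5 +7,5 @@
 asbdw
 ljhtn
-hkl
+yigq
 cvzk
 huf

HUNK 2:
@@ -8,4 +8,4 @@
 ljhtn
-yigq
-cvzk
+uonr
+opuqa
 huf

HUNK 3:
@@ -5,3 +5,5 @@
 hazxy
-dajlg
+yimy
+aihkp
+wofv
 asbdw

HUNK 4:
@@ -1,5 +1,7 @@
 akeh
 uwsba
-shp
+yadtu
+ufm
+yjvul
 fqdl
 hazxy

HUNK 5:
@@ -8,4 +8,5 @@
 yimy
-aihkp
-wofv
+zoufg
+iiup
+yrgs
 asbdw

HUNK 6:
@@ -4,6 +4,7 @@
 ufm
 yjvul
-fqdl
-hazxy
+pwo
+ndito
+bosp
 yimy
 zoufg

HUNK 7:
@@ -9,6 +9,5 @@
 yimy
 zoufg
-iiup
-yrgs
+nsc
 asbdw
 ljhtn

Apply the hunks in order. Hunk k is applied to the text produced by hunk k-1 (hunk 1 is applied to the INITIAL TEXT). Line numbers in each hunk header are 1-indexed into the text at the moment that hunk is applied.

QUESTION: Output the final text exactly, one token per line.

Answer: akeh
uwsba
yadtu
ufm
yjvul
pwo
ndito
bosp
yimy
zoufg
nsc
asbdw
ljhtn
uonr
opuqa
huf
hjn

Derivation:
Hunk 1: at line 7 remove [hkl] add [yigq] -> 12 lines: akeh uwsba shp fqdl hazxy dajlg asbdw ljhtn yigq cvzk huf hjn
Hunk 2: at line 8 remove [yigq,cvzk] add [uonr,opuqa] -> 12 lines: akeh uwsba shp fqdl hazxy dajlg asbdw ljhtn uonr opuqa huf hjn
Hunk 3: at line 5 remove [dajlg] add [yimy,aihkp,wofv] -> 14 lines: akeh uwsba shp fqdl hazxy yimy aihkp wofv asbdw ljhtn uonr opuqa huf hjn
Hunk 4: at line 1 remove [shp] add [yadtu,ufm,yjvul] -> 16 lines: akeh uwsba yadtu ufm yjvul fqdl hazxy yimy aihkp wofv asbdw ljhtn uonr opuqa huf hjn
Hunk 5: at line 8 remove [aihkp,wofv] add [zoufg,iiup,yrgs] -> 17 lines: akeh uwsba yadtu ufm yjvul fqdl hazxy yimy zoufg iiup yrgs asbdw ljhtn uonr opuqa huf hjn
Hunk 6: at line 4 remove [fqdl,hazxy] add [pwo,ndito,bosp] -> 18 lines: akeh uwsba yadtu ufm yjvul pwo ndito bosp yimy zoufg iiup yrgs asbdw ljhtn uonr opuqa huf hjn
Hunk 7: at line 9 remove [iiup,yrgs] add [nsc] -> 17 lines: akeh uwsba yadtu ufm yjvul pwo ndito bosp yimy zoufg nsc asbdw ljhtn uonr opuqa huf hjn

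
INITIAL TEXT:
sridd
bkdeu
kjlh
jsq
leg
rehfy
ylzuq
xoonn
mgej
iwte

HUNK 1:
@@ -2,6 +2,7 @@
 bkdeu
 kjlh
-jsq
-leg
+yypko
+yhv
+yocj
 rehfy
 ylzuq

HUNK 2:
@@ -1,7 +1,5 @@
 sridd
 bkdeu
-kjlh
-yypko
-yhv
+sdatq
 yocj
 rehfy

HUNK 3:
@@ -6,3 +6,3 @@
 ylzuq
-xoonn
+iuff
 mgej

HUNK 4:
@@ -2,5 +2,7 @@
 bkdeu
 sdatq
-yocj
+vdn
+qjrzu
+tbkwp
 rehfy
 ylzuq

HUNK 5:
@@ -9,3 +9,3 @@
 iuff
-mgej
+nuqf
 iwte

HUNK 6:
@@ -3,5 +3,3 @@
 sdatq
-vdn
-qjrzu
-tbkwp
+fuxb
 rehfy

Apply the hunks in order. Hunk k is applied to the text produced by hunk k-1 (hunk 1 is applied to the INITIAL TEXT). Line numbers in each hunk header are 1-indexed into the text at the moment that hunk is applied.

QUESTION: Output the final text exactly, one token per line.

Hunk 1: at line 2 remove [jsq,leg] add [yypko,yhv,yocj] -> 11 lines: sridd bkdeu kjlh yypko yhv yocj rehfy ylzuq xoonn mgej iwte
Hunk 2: at line 1 remove [kjlh,yypko,yhv] add [sdatq] -> 9 lines: sridd bkdeu sdatq yocj rehfy ylzuq xoonn mgej iwte
Hunk 3: at line 6 remove [xoonn] add [iuff] -> 9 lines: sridd bkdeu sdatq yocj rehfy ylzuq iuff mgej iwte
Hunk 4: at line 2 remove [yocj] add [vdn,qjrzu,tbkwp] -> 11 lines: sridd bkdeu sdatq vdn qjrzu tbkwp rehfy ylzuq iuff mgej iwte
Hunk 5: at line 9 remove [mgej] add [nuqf] -> 11 lines: sridd bkdeu sdatq vdn qjrzu tbkwp rehfy ylzuq iuff nuqf iwte
Hunk 6: at line 3 remove [vdn,qjrzu,tbkwp] add [fuxb] -> 9 lines: sridd bkdeu sdatq fuxb rehfy ylzuq iuff nuqf iwte

Answer: sridd
bkdeu
sdatq
fuxb
rehfy
ylzuq
iuff
nuqf
iwte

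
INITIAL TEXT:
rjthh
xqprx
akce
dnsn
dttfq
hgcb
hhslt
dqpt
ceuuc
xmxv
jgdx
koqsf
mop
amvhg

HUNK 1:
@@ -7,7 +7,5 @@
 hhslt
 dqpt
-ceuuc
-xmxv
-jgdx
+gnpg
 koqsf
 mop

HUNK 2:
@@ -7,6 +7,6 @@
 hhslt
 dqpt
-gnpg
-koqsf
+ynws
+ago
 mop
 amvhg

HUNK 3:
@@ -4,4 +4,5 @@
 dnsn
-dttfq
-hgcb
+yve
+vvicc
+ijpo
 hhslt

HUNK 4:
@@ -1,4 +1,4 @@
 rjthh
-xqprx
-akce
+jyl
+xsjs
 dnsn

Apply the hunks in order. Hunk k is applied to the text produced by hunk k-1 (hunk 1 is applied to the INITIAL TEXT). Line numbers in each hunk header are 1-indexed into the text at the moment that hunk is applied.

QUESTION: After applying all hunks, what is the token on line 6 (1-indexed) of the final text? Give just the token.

Answer: vvicc

Derivation:
Hunk 1: at line 7 remove [ceuuc,xmxv,jgdx] add [gnpg] -> 12 lines: rjthh xqprx akce dnsn dttfq hgcb hhslt dqpt gnpg koqsf mop amvhg
Hunk 2: at line 7 remove [gnpg,koqsf] add [ynws,ago] -> 12 lines: rjthh xqprx akce dnsn dttfq hgcb hhslt dqpt ynws ago mop amvhg
Hunk 3: at line 4 remove [dttfq,hgcb] add [yve,vvicc,ijpo] -> 13 lines: rjthh xqprx akce dnsn yve vvicc ijpo hhslt dqpt ynws ago mop amvhg
Hunk 4: at line 1 remove [xqprx,akce] add [jyl,xsjs] -> 13 lines: rjthh jyl xsjs dnsn yve vvicc ijpo hhslt dqpt ynws ago mop amvhg
Final line 6: vvicc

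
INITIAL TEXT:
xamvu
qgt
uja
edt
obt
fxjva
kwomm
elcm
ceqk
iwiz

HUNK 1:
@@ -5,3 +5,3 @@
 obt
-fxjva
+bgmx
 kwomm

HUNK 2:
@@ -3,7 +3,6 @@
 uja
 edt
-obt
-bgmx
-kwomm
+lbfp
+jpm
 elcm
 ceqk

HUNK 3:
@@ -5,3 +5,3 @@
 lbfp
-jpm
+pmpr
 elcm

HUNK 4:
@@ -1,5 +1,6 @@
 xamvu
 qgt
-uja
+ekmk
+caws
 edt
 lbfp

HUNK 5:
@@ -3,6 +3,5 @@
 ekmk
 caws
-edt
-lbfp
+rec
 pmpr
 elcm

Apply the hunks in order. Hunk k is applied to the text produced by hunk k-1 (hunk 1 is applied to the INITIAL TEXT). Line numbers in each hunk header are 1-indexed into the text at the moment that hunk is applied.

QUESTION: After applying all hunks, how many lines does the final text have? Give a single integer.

Answer: 9

Derivation:
Hunk 1: at line 5 remove [fxjva] add [bgmx] -> 10 lines: xamvu qgt uja edt obt bgmx kwomm elcm ceqk iwiz
Hunk 2: at line 3 remove [obt,bgmx,kwomm] add [lbfp,jpm] -> 9 lines: xamvu qgt uja edt lbfp jpm elcm ceqk iwiz
Hunk 3: at line 5 remove [jpm] add [pmpr] -> 9 lines: xamvu qgt uja edt lbfp pmpr elcm ceqk iwiz
Hunk 4: at line 1 remove [uja] add [ekmk,caws] -> 10 lines: xamvu qgt ekmk caws edt lbfp pmpr elcm ceqk iwiz
Hunk 5: at line 3 remove [edt,lbfp] add [rec] -> 9 lines: xamvu qgt ekmk caws rec pmpr elcm ceqk iwiz
Final line count: 9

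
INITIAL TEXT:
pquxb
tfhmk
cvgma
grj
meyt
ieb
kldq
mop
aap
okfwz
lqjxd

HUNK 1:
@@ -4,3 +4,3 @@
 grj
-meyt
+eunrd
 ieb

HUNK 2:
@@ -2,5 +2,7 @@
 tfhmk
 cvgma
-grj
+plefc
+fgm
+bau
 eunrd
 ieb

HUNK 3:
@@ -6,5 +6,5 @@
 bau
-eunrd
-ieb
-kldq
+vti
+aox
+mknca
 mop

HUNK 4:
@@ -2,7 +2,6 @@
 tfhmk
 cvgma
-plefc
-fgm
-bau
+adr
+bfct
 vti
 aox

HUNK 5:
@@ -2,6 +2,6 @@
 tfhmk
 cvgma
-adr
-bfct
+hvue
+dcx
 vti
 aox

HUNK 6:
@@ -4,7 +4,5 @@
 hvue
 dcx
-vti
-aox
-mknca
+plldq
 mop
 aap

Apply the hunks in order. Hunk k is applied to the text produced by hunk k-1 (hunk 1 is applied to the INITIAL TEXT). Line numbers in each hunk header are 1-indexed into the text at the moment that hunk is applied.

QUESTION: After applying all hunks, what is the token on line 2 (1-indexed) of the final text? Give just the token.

Hunk 1: at line 4 remove [meyt] add [eunrd] -> 11 lines: pquxb tfhmk cvgma grj eunrd ieb kldq mop aap okfwz lqjxd
Hunk 2: at line 2 remove [grj] add [plefc,fgm,bau] -> 13 lines: pquxb tfhmk cvgma plefc fgm bau eunrd ieb kldq mop aap okfwz lqjxd
Hunk 3: at line 6 remove [eunrd,ieb,kldq] add [vti,aox,mknca] -> 13 lines: pquxb tfhmk cvgma plefc fgm bau vti aox mknca mop aap okfwz lqjxd
Hunk 4: at line 2 remove [plefc,fgm,bau] add [adr,bfct] -> 12 lines: pquxb tfhmk cvgma adr bfct vti aox mknca mop aap okfwz lqjxd
Hunk 5: at line 2 remove [adr,bfct] add [hvue,dcx] -> 12 lines: pquxb tfhmk cvgma hvue dcx vti aox mknca mop aap okfwz lqjxd
Hunk 6: at line 4 remove [vti,aox,mknca] add [plldq] -> 10 lines: pquxb tfhmk cvgma hvue dcx plldq mop aap okfwz lqjxd
Final line 2: tfhmk

Answer: tfhmk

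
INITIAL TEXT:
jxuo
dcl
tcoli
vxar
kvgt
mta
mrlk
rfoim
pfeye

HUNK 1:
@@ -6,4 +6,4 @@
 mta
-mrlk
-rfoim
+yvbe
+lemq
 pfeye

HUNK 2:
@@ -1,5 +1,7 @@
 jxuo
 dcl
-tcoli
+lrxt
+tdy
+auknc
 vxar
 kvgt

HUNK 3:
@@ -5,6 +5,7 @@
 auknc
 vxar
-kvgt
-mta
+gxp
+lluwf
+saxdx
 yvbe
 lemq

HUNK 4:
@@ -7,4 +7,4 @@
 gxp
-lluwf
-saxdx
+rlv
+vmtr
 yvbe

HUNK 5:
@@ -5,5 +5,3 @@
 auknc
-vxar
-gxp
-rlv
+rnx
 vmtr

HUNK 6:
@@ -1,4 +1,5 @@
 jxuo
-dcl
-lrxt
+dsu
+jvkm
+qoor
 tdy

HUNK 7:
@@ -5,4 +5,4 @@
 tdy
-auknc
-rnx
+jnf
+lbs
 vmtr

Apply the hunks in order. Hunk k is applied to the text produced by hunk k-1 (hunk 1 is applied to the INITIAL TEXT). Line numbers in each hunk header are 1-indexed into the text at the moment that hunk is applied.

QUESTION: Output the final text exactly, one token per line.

Answer: jxuo
dsu
jvkm
qoor
tdy
jnf
lbs
vmtr
yvbe
lemq
pfeye

Derivation:
Hunk 1: at line 6 remove [mrlk,rfoim] add [yvbe,lemq] -> 9 lines: jxuo dcl tcoli vxar kvgt mta yvbe lemq pfeye
Hunk 2: at line 1 remove [tcoli] add [lrxt,tdy,auknc] -> 11 lines: jxuo dcl lrxt tdy auknc vxar kvgt mta yvbe lemq pfeye
Hunk 3: at line 5 remove [kvgt,mta] add [gxp,lluwf,saxdx] -> 12 lines: jxuo dcl lrxt tdy auknc vxar gxp lluwf saxdx yvbe lemq pfeye
Hunk 4: at line 7 remove [lluwf,saxdx] add [rlv,vmtr] -> 12 lines: jxuo dcl lrxt tdy auknc vxar gxp rlv vmtr yvbe lemq pfeye
Hunk 5: at line 5 remove [vxar,gxp,rlv] add [rnx] -> 10 lines: jxuo dcl lrxt tdy auknc rnx vmtr yvbe lemq pfeye
Hunk 6: at line 1 remove [dcl,lrxt] add [dsu,jvkm,qoor] -> 11 lines: jxuo dsu jvkm qoor tdy auknc rnx vmtr yvbe lemq pfeye
Hunk 7: at line 5 remove [auknc,rnx] add [jnf,lbs] -> 11 lines: jxuo dsu jvkm qoor tdy jnf lbs vmtr yvbe lemq pfeye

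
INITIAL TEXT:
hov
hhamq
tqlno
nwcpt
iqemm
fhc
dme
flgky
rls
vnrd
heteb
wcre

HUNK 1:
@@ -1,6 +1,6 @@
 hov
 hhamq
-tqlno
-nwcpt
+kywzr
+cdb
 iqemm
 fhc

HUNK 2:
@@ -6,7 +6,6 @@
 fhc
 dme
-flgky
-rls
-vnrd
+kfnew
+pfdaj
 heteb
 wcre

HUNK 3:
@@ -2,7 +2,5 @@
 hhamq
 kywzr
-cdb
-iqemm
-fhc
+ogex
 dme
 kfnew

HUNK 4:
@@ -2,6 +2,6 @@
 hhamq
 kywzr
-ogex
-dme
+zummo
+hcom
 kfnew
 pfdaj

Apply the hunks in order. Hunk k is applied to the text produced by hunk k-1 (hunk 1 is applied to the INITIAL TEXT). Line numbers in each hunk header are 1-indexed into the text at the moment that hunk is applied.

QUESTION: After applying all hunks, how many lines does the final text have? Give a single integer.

Answer: 9

Derivation:
Hunk 1: at line 1 remove [tqlno,nwcpt] add [kywzr,cdb] -> 12 lines: hov hhamq kywzr cdb iqemm fhc dme flgky rls vnrd heteb wcre
Hunk 2: at line 6 remove [flgky,rls,vnrd] add [kfnew,pfdaj] -> 11 lines: hov hhamq kywzr cdb iqemm fhc dme kfnew pfdaj heteb wcre
Hunk 3: at line 2 remove [cdb,iqemm,fhc] add [ogex] -> 9 lines: hov hhamq kywzr ogex dme kfnew pfdaj heteb wcre
Hunk 4: at line 2 remove [ogex,dme] add [zummo,hcom] -> 9 lines: hov hhamq kywzr zummo hcom kfnew pfdaj heteb wcre
Final line count: 9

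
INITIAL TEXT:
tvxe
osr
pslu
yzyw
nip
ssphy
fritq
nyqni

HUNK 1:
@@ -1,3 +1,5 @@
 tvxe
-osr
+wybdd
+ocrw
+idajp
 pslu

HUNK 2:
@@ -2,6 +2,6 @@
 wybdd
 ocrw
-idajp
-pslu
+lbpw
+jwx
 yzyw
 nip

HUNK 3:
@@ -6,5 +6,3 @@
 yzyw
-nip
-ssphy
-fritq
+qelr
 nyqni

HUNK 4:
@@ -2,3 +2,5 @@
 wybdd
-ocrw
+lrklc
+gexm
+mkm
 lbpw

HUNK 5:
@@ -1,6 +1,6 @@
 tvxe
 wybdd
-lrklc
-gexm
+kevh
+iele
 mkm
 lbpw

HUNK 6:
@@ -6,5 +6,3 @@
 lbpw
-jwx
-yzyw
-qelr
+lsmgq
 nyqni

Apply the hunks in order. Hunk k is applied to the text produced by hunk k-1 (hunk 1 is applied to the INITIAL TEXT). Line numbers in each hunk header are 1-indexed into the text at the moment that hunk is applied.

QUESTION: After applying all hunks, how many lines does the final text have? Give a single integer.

Hunk 1: at line 1 remove [osr] add [wybdd,ocrw,idajp] -> 10 lines: tvxe wybdd ocrw idajp pslu yzyw nip ssphy fritq nyqni
Hunk 2: at line 2 remove [idajp,pslu] add [lbpw,jwx] -> 10 lines: tvxe wybdd ocrw lbpw jwx yzyw nip ssphy fritq nyqni
Hunk 3: at line 6 remove [nip,ssphy,fritq] add [qelr] -> 8 lines: tvxe wybdd ocrw lbpw jwx yzyw qelr nyqni
Hunk 4: at line 2 remove [ocrw] add [lrklc,gexm,mkm] -> 10 lines: tvxe wybdd lrklc gexm mkm lbpw jwx yzyw qelr nyqni
Hunk 5: at line 1 remove [lrklc,gexm] add [kevh,iele] -> 10 lines: tvxe wybdd kevh iele mkm lbpw jwx yzyw qelr nyqni
Hunk 6: at line 6 remove [jwx,yzyw,qelr] add [lsmgq] -> 8 lines: tvxe wybdd kevh iele mkm lbpw lsmgq nyqni
Final line count: 8

Answer: 8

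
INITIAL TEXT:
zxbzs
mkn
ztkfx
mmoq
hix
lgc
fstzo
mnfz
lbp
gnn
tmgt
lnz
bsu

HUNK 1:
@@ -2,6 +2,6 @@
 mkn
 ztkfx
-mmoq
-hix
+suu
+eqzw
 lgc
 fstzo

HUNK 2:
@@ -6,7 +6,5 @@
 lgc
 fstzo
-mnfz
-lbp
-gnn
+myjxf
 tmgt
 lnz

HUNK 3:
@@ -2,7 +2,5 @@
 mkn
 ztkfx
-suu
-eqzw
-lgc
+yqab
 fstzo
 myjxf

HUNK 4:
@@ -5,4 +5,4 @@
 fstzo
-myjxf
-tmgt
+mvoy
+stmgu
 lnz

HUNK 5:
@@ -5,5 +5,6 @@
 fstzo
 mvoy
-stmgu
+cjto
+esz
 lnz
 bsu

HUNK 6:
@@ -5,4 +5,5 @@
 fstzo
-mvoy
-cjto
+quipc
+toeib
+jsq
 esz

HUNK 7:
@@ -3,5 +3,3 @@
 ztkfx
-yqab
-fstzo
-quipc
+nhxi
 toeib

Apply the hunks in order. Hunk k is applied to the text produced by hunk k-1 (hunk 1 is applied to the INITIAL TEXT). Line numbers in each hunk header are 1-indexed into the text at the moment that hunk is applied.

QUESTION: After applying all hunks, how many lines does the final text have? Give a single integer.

Answer: 9

Derivation:
Hunk 1: at line 2 remove [mmoq,hix] add [suu,eqzw] -> 13 lines: zxbzs mkn ztkfx suu eqzw lgc fstzo mnfz lbp gnn tmgt lnz bsu
Hunk 2: at line 6 remove [mnfz,lbp,gnn] add [myjxf] -> 11 lines: zxbzs mkn ztkfx suu eqzw lgc fstzo myjxf tmgt lnz bsu
Hunk 3: at line 2 remove [suu,eqzw,lgc] add [yqab] -> 9 lines: zxbzs mkn ztkfx yqab fstzo myjxf tmgt lnz bsu
Hunk 4: at line 5 remove [myjxf,tmgt] add [mvoy,stmgu] -> 9 lines: zxbzs mkn ztkfx yqab fstzo mvoy stmgu lnz bsu
Hunk 5: at line 5 remove [stmgu] add [cjto,esz] -> 10 lines: zxbzs mkn ztkfx yqab fstzo mvoy cjto esz lnz bsu
Hunk 6: at line 5 remove [mvoy,cjto] add [quipc,toeib,jsq] -> 11 lines: zxbzs mkn ztkfx yqab fstzo quipc toeib jsq esz lnz bsu
Hunk 7: at line 3 remove [yqab,fstzo,quipc] add [nhxi] -> 9 lines: zxbzs mkn ztkfx nhxi toeib jsq esz lnz bsu
Final line count: 9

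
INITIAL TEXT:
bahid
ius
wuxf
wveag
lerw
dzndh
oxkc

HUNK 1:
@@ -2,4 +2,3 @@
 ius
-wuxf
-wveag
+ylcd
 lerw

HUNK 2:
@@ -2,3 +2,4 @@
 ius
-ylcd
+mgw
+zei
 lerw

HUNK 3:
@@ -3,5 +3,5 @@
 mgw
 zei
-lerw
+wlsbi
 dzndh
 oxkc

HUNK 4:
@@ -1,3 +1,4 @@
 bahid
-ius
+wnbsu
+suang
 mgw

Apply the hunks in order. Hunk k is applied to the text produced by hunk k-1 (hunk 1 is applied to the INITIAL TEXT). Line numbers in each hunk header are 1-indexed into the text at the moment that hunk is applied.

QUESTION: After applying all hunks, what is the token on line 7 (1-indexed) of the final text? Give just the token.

Answer: dzndh

Derivation:
Hunk 1: at line 2 remove [wuxf,wveag] add [ylcd] -> 6 lines: bahid ius ylcd lerw dzndh oxkc
Hunk 2: at line 2 remove [ylcd] add [mgw,zei] -> 7 lines: bahid ius mgw zei lerw dzndh oxkc
Hunk 3: at line 3 remove [lerw] add [wlsbi] -> 7 lines: bahid ius mgw zei wlsbi dzndh oxkc
Hunk 4: at line 1 remove [ius] add [wnbsu,suang] -> 8 lines: bahid wnbsu suang mgw zei wlsbi dzndh oxkc
Final line 7: dzndh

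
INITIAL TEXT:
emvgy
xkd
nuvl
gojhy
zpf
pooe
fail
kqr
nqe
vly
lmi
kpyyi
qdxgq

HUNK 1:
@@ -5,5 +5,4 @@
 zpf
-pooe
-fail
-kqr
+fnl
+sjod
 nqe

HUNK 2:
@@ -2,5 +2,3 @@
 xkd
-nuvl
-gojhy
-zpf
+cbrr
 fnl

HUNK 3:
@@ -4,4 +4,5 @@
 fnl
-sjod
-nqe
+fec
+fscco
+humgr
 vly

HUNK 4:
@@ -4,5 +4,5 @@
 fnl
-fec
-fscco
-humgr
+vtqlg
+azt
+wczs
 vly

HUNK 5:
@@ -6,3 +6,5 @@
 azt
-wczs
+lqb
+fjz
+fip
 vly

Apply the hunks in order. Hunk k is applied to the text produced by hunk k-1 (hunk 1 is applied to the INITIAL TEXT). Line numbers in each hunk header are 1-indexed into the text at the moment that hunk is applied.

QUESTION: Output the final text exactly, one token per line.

Answer: emvgy
xkd
cbrr
fnl
vtqlg
azt
lqb
fjz
fip
vly
lmi
kpyyi
qdxgq

Derivation:
Hunk 1: at line 5 remove [pooe,fail,kqr] add [fnl,sjod] -> 12 lines: emvgy xkd nuvl gojhy zpf fnl sjod nqe vly lmi kpyyi qdxgq
Hunk 2: at line 2 remove [nuvl,gojhy,zpf] add [cbrr] -> 10 lines: emvgy xkd cbrr fnl sjod nqe vly lmi kpyyi qdxgq
Hunk 3: at line 4 remove [sjod,nqe] add [fec,fscco,humgr] -> 11 lines: emvgy xkd cbrr fnl fec fscco humgr vly lmi kpyyi qdxgq
Hunk 4: at line 4 remove [fec,fscco,humgr] add [vtqlg,azt,wczs] -> 11 lines: emvgy xkd cbrr fnl vtqlg azt wczs vly lmi kpyyi qdxgq
Hunk 5: at line 6 remove [wczs] add [lqb,fjz,fip] -> 13 lines: emvgy xkd cbrr fnl vtqlg azt lqb fjz fip vly lmi kpyyi qdxgq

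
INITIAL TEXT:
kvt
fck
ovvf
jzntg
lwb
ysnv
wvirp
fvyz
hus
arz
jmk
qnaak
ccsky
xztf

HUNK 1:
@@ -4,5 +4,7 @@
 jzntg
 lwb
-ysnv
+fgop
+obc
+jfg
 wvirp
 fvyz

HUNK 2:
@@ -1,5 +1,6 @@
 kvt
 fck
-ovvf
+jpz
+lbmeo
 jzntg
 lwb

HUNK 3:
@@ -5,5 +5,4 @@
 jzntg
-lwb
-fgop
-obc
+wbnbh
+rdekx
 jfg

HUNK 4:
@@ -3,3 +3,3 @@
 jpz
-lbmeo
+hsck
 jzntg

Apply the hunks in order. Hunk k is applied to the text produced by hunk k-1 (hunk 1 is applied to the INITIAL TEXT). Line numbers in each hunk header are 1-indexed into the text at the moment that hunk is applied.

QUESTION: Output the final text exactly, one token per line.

Hunk 1: at line 4 remove [ysnv] add [fgop,obc,jfg] -> 16 lines: kvt fck ovvf jzntg lwb fgop obc jfg wvirp fvyz hus arz jmk qnaak ccsky xztf
Hunk 2: at line 1 remove [ovvf] add [jpz,lbmeo] -> 17 lines: kvt fck jpz lbmeo jzntg lwb fgop obc jfg wvirp fvyz hus arz jmk qnaak ccsky xztf
Hunk 3: at line 5 remove [lwb,fgop,obc] add [wbnbh,rdekx] -> 16 lines: kvt fck jpz lbmeo jzntg wbnbh rdekx jfg wvirp fvyz hus arz jmk qnaak ccsky xztf
Hunk 4: at line 3 remove [lbmeo] add [hsck] -> 16 lines: kvt fck jpz hsck jzntg wbnbh rdekx jfg wvirp fvyz hus arz jmk qnaak ccsky xztf

Answer: kvt
fck
jpz
hsck
jzntg
wbnbh
rdekx
jfg
wvirp
fvyz
hus
arz
jmk
qnaak
ccsky
xztf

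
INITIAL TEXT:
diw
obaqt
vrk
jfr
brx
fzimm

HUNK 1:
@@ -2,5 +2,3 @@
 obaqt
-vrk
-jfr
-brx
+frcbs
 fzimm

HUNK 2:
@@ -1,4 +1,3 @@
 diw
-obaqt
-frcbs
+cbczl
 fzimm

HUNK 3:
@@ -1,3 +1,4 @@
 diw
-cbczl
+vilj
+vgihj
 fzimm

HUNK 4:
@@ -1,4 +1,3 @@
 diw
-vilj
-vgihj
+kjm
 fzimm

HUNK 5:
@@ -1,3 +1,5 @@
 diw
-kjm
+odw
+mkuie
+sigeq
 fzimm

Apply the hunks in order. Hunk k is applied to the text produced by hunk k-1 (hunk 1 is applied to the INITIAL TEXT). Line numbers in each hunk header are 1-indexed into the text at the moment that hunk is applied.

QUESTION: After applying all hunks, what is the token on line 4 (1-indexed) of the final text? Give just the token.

Hunk 1: at line 2 remove [vrk,jfr,brx] add [frcbs] -> 4 lines: diw obaqt frcbs fzimm
Hunk 2: at line 1 remove [obaqt,frcbs] add [cbczl] -> 3 lines: diw cbczl fzimm
Hunk 3: at line 1 remove [cbczl] add [vilj,vgihj] -> 4 lines: diw vilj vgihj fzimm
Hunk 4: at line 1 remove [vilj,vgihj] add [kjm] -> 3 lines: diw kjm fzimm
Hunk 5: at line 1 remove [kjm] add [odw,mkuie,sigeq] -> 5 lines: diw odw mkuie sigeq fzimm
Final line 4: sigeq

Answer: sigeq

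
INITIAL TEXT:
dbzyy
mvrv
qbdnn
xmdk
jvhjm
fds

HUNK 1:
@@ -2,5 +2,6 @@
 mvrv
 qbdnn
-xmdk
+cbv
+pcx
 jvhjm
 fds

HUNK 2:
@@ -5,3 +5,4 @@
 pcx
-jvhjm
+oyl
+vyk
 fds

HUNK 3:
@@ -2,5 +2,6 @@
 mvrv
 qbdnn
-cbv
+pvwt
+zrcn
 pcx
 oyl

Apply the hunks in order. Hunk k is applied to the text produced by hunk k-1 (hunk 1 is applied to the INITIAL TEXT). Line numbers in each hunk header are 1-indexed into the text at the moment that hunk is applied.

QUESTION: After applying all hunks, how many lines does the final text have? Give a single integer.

Hunk 1: at line 2 remove [xmdk] add [cbv,pcx] -> 7 lines: dbzyy mvrv qbdnn cbv pcx jvhjm fds
Hunk 2: at line 5 remove [jvhjm] add [oyl,vyk] -> 8 lines: dbzyy mvrv qbdnn cbv pcx oyl vyk fds
Hunk 3: at line 2 remove [cbv] add [pvwt,zrcn] -> 9 lines: dbzyy mvrv qbdnn pvwt zrcn pcx oyl vyk fds
Final line count: 9

Answer: 9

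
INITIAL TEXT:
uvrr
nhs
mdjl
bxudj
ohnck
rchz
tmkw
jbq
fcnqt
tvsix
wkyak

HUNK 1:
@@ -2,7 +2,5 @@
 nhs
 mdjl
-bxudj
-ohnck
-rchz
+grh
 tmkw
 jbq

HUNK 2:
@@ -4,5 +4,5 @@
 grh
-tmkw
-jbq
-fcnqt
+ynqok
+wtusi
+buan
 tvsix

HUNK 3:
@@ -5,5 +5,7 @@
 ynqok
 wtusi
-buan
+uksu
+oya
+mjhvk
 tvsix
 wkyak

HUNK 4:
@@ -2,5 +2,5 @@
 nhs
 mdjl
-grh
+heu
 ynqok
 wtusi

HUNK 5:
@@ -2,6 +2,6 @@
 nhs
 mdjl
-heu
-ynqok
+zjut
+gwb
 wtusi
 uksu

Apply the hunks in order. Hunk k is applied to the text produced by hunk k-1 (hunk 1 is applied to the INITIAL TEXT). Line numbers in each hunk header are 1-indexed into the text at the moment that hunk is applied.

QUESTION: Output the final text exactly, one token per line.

Answer: uvrr
nhs
mdjl
zjut
gwb
wtusi
uksu
oya
mjhvk
tvsix
wkyak

Derivation:
Hunk 1: at line 2 remove [bxudj,ohnck,rchz] add [grh] -> 9 lines: uvrr nhs mdjl grh tmkw jbq fcnqt tvsix wkyak
Hunk 2: at line 4 remove [tmkw,jbq,fcnqt] add [ynqok,wtusi,buan] -> 9 lines: uvrr nhs mdjl grh ynqok wtusi buan tvsix wkyak
Hunk 3: at line 5 remove [buan] add [uksu,oya,mjhvk] -> 11 lines: uvrr nhs mdjl grh ynqok wtusi uksu oya mjhvk tvsix wkyak
Hunk 4: at line 2 remove [grh] add [heu] -> 11 lines: uvrr nhs mdjl heu ynqok wtusi uksu oya mjhvk tvsix wkyak
Hunk 5: at line 2 remove [heu,ynqok] add [zjut,gwb] -> 11 lines: uvrr nhs mdjl zjut gwb wtusi uksu oya mjhvk tvsix wkyak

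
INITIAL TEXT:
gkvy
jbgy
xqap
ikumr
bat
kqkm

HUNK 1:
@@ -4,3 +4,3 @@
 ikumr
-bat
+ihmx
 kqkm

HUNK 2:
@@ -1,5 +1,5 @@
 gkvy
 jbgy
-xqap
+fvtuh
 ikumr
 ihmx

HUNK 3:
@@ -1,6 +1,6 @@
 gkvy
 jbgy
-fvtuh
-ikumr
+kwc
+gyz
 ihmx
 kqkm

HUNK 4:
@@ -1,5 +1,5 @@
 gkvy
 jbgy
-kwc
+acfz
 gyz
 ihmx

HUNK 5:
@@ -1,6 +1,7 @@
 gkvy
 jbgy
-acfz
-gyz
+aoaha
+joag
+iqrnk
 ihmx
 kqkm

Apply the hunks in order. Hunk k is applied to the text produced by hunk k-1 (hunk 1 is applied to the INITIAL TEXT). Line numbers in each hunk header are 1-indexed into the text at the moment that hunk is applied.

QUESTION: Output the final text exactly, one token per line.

Answer: gkvy
jbgy
aoaha
joag
iqrnk
ihmx
kqkm

Derivation:
Hunk 1: at line 4 remove [bat] add [ihmx] -> 6 lines: gkvy jbgy xqap ikumr ihmx kqkm
Hunk 2: at line 1 remove [xqap] add [fvtuh] -> 6 lines: gkvy jbgy fvtuh ikumr ihmx kqkm
Hunk 3: at line 1 remove [fvtuh,ikumr] add [kwc,gyz] -> 6 lines: gkvy jbgy kwc gyz ihmx kqkm
Hunk 4: at line 1 remove [kwc] add [acfz] -> 6 lines: gkvy jbgy acfz gyz ihmx kqkm
Hunk 5: at line 1 remove [acfz,gyz] add [aoaha,joag,iqrnk] -> 7 lines: gkvy jbgy aoaha joag iqrnk ihmx kqkm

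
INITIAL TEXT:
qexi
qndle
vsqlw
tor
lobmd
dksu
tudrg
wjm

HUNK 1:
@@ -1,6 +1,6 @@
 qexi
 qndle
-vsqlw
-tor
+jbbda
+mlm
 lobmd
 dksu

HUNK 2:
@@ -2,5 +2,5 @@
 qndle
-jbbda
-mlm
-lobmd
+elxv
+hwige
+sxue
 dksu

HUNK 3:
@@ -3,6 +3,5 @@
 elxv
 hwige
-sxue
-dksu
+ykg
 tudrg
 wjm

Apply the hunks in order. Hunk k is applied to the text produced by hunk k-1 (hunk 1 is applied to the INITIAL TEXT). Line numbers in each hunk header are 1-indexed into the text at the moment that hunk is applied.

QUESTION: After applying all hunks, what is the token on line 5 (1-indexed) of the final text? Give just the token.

Answer: ykg

Derivation:
Hunk 1: at line 1 remove [vsqlw,tor] add [jbbda,mlm] -> 8 lines: qexi qndle jbbda mlm lobmd dksu tudrg wjm
Hunk 2: at line 2 remove [jbbda,mlm,lobmd] add [elxv,hwige,sxue] -> 8 lines: qexi qndle elxv hwige sxue dksu tudrg wjm
Hunk 3: at line 3 remove [sxue,dksu] add [ykg] -> 7 lines: qexi qndle elxv hwige ykg tudrg wjm
Final line 5: ykg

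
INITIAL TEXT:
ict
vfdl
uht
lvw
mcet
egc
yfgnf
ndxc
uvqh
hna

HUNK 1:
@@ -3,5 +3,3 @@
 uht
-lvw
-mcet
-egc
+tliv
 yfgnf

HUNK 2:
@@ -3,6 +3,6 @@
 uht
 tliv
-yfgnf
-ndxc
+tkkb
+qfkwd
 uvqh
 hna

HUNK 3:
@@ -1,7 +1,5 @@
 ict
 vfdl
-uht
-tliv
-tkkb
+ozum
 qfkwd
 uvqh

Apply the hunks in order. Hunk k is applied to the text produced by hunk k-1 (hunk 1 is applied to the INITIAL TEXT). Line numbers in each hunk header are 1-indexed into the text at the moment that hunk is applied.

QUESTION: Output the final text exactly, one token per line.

Answer: ict
vfdl
ozum
qfkwd
uvqh
hna

Derivation:
Hunk 1: at line 3 remove [lvw,mcet,egc] add [tliv] -> 8 lines: ict vfdl uht tliv yfgnf ndxc uvqh hna
Hunk 2: at line 3 remove [yfgnf,ndxc] add [tkkb,qfkwd] -> 8 lines: ict vfdl uht tliv tkkb qfkwd uvqh hna
Hunk 3: at line 1 remove [uht,tliv,tkkb] add [ozum] -> 6 lines: ict vfdl ozum qfkwd uvqh hna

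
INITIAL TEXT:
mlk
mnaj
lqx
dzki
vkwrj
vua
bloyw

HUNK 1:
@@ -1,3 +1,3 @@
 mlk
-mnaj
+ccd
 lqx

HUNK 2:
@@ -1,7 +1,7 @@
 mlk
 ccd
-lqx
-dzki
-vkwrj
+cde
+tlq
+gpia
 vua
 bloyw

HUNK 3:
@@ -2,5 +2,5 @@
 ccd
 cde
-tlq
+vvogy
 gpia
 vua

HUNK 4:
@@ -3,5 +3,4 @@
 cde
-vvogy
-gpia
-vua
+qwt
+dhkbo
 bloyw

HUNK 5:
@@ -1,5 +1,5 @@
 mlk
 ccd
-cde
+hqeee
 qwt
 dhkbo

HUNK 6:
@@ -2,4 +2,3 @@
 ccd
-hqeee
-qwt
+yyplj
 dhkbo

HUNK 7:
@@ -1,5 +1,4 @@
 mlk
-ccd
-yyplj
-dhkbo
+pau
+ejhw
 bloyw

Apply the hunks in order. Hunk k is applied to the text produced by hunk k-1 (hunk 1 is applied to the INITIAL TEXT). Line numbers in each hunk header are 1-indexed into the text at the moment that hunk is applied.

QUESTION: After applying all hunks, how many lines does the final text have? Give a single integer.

Hunk 1: at line 1 remove [mnaj] add [ccd] -> 7 lines: mlk ccd lqx dzki vkwrj vua bloyw
Hunk 2: at line 1 remove [lqx,dzki,vkwrj] add [cde,tlq,gpia] -> 7 lines: mlk ccd cde tlq gpia vua bloyw
Hunk 3: at line 2 remove [tlq] add [vvogy] -> 7 lines: mlk ccd cde vvogy gpia vua bloyw
Hunk 4: at line 3 remove [vvogy,gpia,vua] add [qwt,dhkbo] -> 6 lines: mlk ccd cde qwt dhkbo bloyw
Hunk 5: at line 1 remove [cde] add [hqeee] -> 6 lines: mlk ccd hqeee qwt dhkbo bloyw
Hunk 6: at line 2 remove [hqeee,qwt] add [yyplj] -> 5 lines: mlk ccd yyplj dhkbo bloyw
Hunk 7: at line 1 remove [ccd,yyplj,dhkbo] add [pau,ejhw] -> 4 lines: mlk pau ejhw bloyw
Final line count: 4

Answer: 4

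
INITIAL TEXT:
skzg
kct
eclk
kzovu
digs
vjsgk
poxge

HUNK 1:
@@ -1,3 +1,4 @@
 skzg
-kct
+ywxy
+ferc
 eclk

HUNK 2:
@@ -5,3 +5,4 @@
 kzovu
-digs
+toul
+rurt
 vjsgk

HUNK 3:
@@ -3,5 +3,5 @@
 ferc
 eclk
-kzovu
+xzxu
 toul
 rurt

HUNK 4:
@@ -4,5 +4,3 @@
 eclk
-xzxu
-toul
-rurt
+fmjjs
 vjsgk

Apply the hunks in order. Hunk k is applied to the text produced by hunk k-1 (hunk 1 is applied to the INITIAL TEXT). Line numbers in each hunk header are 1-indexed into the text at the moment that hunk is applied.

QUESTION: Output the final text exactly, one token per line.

Answer: skzg
ywxy
ferc
eclk
fmjjs
vjsgk
poxge

Derivation:
Hunk 1: at line 1 remove [kct] add [ywxy,ferc] -> 8 lines: skzg ywxy ferc eclk kzovu digs vjsgk poxge
Hunk 2: at line 5 remove [digs] add [toul,rurt] -> 9 lines: skzg ywxy ferc eclk kzovu toul rurt vjsgk poxge
Hunk 3: at line 3 remove [kzovu] add [xzxu] -> 9 lines: skzg ywxy ferc eclk xzxu toul rurt vjsgk poxge
Hunk 4: at line 4 remove [xzxu,toul,rurt] add [fmjjs] -> 7 lines: skzg ywxy ferc eclk fmjjs vjsgk poxge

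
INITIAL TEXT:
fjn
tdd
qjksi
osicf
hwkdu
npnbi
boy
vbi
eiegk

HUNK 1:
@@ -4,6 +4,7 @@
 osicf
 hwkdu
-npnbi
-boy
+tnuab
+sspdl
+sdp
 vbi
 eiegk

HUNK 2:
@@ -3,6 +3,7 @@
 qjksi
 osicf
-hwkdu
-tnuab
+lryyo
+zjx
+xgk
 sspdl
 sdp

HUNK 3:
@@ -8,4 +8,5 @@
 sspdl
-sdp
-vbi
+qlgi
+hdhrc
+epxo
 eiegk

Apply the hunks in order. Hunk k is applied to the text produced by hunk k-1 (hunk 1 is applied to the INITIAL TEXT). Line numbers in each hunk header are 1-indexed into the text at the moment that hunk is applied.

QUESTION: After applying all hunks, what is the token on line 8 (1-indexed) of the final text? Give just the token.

Answer: sspdl

Derivation:
Hunk 1: at line 4 remove [npnbi,boy] add [tnuab,sspdl,sdp] -> 10 lines: fjn tdd qjksi osicf hwkdu tnuab sspdl sdp vbi eiegk
Hunk 2: at line 3 remove [hwkdu,tnuab] add [lryyo,zjx,xgk] -> 11 lines: fjn tdd qjksi osicf lryyo zjx xgk sspdl sdp vbi eiegk
Hunk 3: at line 8 remove [sdp,vbi] add [qlgi,hdhrc,epxo] -> 12 lines: fjn tdd qjksi osicf lryyo zjx xgk sspdl qlgi hdhrc epxo eiegk
Final line 8: sspdl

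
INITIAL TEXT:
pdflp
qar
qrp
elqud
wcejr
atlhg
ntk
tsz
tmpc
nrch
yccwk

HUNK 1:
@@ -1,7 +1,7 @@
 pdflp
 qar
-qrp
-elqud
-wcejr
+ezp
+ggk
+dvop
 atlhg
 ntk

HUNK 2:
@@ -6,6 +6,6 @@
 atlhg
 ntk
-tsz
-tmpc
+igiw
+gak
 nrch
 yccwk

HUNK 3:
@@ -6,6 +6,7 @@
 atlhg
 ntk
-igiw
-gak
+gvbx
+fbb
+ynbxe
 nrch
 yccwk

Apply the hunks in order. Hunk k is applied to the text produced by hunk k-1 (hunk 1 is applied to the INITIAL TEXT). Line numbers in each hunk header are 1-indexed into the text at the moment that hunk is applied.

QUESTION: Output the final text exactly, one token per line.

Hunk 1: at line 1 remove [qrp,elqud,wcejr] add [ezp,ggk,dvop] -> 11 lines: pdflp qar ezp ggk dvop atlhg ntk tsz tmpc nrch yccwk
Hunk 2: at line 6 remove [tsz,tmpc] add [igiw,gak] -> 11 lines: pdflp qar ezp ggk dvop atlhg ntk igiw gak nrch yccwk
Hunk 3: at line 6 remove [igiw,gak] add [gvbx,fbb,ynbxe] -> 12 lines: pdflp qar ezp ggk dvop atlhg ntk gvbx fbb ynbxe nrch yccwk

Answer: pdflp
qar
ezp
ggk
dvop
atlhg
ntk
gvbx
fbb
ynbxe
nrch
yccwk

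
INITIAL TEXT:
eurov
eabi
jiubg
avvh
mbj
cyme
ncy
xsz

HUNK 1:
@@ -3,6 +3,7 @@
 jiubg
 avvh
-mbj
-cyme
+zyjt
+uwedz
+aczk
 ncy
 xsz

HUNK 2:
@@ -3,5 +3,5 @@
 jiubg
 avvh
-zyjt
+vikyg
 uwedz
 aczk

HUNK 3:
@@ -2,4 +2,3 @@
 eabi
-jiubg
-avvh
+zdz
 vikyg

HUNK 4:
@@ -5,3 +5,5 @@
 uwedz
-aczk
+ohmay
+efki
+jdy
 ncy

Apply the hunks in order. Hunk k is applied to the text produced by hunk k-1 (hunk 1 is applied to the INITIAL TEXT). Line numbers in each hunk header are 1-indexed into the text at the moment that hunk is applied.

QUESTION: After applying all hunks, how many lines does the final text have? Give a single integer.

Answer: 10

Derivation:
Hunk 1: at line 3 remove [mbj,cyme] add [zyjt,uwedz,aczk] -> 9 lines: eurov eabi jiubg avvh zyjt uwedz aczk ncy xsz
Hunk 2: at line 3 remove [zyjt] add [vikyg] -> 9 lines: eurov eabi jiubg avvh vikyg uwedz aczk ncy xsz
Hunk 3: at line 2 remove [jiubg,avvh] add [zdz] -> 8 lines: eurov eabi zdz vikyg uwedz aczk ncy xsz
Hunk 4: at line 5 remove [aczk] add [ohmay,efki,jdy] -> 10 lines: eurov eabi zdz vikyg uwedz ohmay efki jdy ncy xsz
Final line count: 10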